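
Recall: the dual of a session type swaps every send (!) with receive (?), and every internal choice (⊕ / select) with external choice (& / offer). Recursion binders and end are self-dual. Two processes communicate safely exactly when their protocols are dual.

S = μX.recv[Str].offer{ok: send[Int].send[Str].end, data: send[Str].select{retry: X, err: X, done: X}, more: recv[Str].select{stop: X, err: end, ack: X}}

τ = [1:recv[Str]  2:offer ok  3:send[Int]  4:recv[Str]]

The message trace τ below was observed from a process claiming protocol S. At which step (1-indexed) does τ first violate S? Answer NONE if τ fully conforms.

[1] recv[Str]  ok  now at offer{ok: send[Int].send[Str].end, data: send[Str].select{retry: μX.…, err: μX.…, done: μX.…}, more: recv[Str].select{stop: μX.…, err: end, ack: μX.…}}
[2] offer ok  ok  now at send[Int].send[Str].end
[3] send[Int]  ok  now at send[Str].end
[4] got recv[Str], protocol expects send[Str]  ✗

4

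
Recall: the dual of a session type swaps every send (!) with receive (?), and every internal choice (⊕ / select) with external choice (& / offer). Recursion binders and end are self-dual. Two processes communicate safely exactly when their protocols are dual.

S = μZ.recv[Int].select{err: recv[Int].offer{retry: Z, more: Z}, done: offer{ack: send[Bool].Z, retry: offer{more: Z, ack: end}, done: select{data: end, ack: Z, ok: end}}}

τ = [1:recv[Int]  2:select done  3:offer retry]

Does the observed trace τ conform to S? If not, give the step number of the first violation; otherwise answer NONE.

step 1: recv[Int]  match  state: select{err: recv[Int].offer{retry: μZ.…, more: μZ.…}, done: offer{ack: send[Bool].μZ.…, retry: offer{more: μZ.…, ack: end}, done: select{data: end, ack: μZ.…, ok: end}}}
step 2: select done  match  state: offer{ack: send[Bool].μZ.…, retry: offer{more: μZ.…, ack: end}, done: select{data: end, ack: μZ.…, ok: end}}
step 3: offer retry  match  state: offer{more: μZ.…, ack: end}
τ conforms to S (length 3)

NONE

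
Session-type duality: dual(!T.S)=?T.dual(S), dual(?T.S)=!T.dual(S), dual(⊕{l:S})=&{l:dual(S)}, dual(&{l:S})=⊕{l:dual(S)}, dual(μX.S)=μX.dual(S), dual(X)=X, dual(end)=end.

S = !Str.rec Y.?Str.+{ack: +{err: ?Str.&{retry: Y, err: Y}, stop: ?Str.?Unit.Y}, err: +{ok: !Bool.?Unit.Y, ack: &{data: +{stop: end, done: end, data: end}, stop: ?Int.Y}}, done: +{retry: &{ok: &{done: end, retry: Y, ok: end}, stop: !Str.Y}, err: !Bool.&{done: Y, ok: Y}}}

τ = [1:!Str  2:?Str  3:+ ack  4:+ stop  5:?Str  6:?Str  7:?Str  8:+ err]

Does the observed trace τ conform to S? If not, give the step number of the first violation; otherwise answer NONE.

@1 !Str  ok  now at rec Y.…
@2 ?Str  ok  now at +{ack: +{err: ?Str.&{retry: rec Y.…, err: rec Y.…}, stop: ?Str.?Unit.rec Y.…}, err: +{ok: !Bool.?Unit.rec Y.…, ack: &{data: +{stop: end, done: end, data: end}, stop: ?Int.rec Y.…}}, done: +{retry: &{ok: &{done: end, retry: rec Y.…, ok: end}, stop: !Str.rec Y.…}, err: !Bool.&{done: rec Y.…, ok: rec Y.…}}}
@3 + ack  ok  now at +{err: ?Str.&{retry: rec Y.…, err: rec Y.…}, stop: ?Str.?Unit.rec Y.…}
@4 + stop  ok  now at ?Str.?Unit.rec Y.…
@5 ?Str  ok  now at ?Unit.rec Y.…
@6 got ?Str, protocol expects ?Unit  ✗

6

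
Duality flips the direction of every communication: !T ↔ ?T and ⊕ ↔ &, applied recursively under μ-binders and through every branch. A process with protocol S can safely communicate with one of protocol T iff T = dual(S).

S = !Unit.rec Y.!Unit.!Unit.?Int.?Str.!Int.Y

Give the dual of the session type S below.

!Unit = ?Unit
  rec Y = rec Y  (rec unchanged)
    !Unit = ?Unit
      !Unit = ?Unit
        ?Int = !Int
          ?Str = !Str
            !Int = ?Int
              Y self-dual

?Unit.rec Y.?Unit.?Unit.!Int.!Str.?Int.Y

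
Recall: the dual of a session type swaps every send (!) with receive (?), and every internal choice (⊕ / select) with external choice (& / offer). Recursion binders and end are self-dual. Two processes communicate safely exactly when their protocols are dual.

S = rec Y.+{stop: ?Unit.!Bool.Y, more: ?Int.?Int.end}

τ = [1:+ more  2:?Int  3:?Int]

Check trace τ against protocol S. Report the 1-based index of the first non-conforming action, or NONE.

NONE

step 1: + more  ✓  state: ?Int.?Int.end
step 2: ?Int  ✓  state: ?Int.end
step 3: ?Int  ✓  state: end
τ conforms to S (length 3)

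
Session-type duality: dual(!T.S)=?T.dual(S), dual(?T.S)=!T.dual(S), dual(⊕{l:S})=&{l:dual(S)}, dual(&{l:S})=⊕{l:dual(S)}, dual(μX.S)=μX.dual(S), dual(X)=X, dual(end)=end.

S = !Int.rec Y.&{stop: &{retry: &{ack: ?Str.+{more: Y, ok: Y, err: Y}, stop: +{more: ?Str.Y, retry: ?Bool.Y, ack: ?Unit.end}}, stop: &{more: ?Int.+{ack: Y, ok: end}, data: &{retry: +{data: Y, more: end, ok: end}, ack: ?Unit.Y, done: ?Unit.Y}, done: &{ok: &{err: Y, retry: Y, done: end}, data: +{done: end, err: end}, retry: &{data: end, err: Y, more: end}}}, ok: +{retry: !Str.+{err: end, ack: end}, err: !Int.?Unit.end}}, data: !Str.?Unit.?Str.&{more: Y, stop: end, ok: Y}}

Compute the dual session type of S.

?Int.rec Y.+{stop: +{retry: +{ack: !Str.&{more: Y, ok: Y, err: Y}, stop: &{more: !Str.Y, retry: !Bool.Y, ack: !Unit.end}}, stop: +{more: !Int.&{ack: Y, ok: end}, data: +{retry: &{data: Y, more: end, ok: end}, ack: !Unit.Y, done: !Unit.Y}, done: +{ok: +{err: Y, retry: Y, done: end}, data: &{done: end, err: end}, retry: +{data: end, err: Y, more: end}}}, ok: &{retry: ?Str.&{err: end, ack: end}, err: ?Int.!Unit.end}}, data: ?Str.!Unit.!Str.+{more: Y, stop: end, ok: Y}}

!Int → ?Int
  rec Y → rec Y  (μ self-dual)
    &{stop,data} → +{stop,data}  (offer→select)
      • stop:
        &{retry,stop,ok} → +{retry,stop,ok}  (offer→select)
          • retry:
            &{ack,stop} → +{ack,stop}  (offer→select)
              • ack:
                ?Str → !Str
                  +{more,ok,err} → &{more,ok,err}  (⊕→&)
                    • more:
                      dual(Y) = Y
                    • ok:
                      dual(Y) = Y
                    • err:
                      dual(Y) = Y
              • stop:
                +{more,retry,ack} → &{more,retry,ack}  (⊕→&)
                  • more:
                    ?Str → !Str
                      dual(Y) = Y
                  • retry:
                    ?Bool → !Bool
                      dual(Y) = Y
                  • ack:
                    ?Unit → !Unit
                      dual(end) = end
          • stop:
            &{more,data,done} → +{more,data,done}  (offer→select)
              • more:
                ?Int → !Int
                  +{ack,ok} → &{ack,ok}  (⊕→&)
                    • ack:
                      dual(Y) = Y
                    • ok:
                      dual(end) = end
              • data:
                &{retry,ack,done} → +{retry,ack,done}  (offer→select)
                  • retry:
                    +{data,more,ok} → &{data,more,ok}  (⊕→&)
                      • data:
                        dual(Y) = Y
                      • more:
                        dual(end) = end
                      • ok:
                        dual(end) = end
                  • ack:
                    ?Unit → !Unit
                      dual(Y) = Y
                  • done:
                    ?Unit → !Unit
                      dual(Y) = Y
              • done:
                &{ok,data,retry} → +{ok,data,retry}  (offer→select)
                  • ok:
                    &{err,retry,done} → +{err,retry,done}  (offer→select)
                      • err:
                        dual(Y) = Y
                      • retry:
                        dual(Y) = Y
                      • done:
                        dual(end) = end
                  • data:
                    +{done,err} → &{done,err}  (⊕→&)
                      • done:
                        dual(end) = end
                      • err:
                        dual(end) = end
                  • retry:
                    &{data,err,more} → +{data,err,more}  (offer→select)
                      • data:
                        dual(end) = end
                      • err:
                        dual(Y) = Y
                      • more:
                        dual(end) = end
          • ok:
            +{retry,err} → &{retry,err}  (⊕→&)
              • retry:
                !Str → ?Str
                  +{err,ack} → &{err,ack}  (⊕→&)
                    • err:
                      dual(end) = end
                    • ack:
                      dual(end) = end
              • err:
                !Int → ?Int
                  ?Unit → !Unit
                    dual(end) = end
      • data:
        !Str → ?Str
          ?Unit → !Unit
            ?Str → !Str
              &{more,stop,ok} → +{more,stop,ok}  (offer→select)
                • more:
                  dual(Y) = Y
                • stop:
                  dual(end) = end
                • ok:
                  dual(Y) = Y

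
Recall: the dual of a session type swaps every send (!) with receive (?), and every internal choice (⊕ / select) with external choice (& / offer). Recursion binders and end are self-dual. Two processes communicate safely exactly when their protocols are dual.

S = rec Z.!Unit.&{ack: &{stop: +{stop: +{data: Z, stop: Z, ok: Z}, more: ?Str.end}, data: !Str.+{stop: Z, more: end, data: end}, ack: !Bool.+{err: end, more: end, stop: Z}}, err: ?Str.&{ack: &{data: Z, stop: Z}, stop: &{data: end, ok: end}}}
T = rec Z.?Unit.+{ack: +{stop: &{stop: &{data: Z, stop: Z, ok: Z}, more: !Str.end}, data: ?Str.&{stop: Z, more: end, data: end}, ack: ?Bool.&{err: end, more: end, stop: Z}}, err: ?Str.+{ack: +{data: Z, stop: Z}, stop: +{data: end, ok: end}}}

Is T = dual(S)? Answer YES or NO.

NO

rec Z ‖ rec Z  ✓ (rec unchanged)
  !Unit ‖ ?Unit  ✓
    &{ack,err} ‖ +{ack,err}  ✓ same labels
      [ack]
        &{stop,data,ack} ‖ +{stop,data,ack}  ✓ same labels
          [stop]
            +{stop,more} ‖ &{stop,more}  ✓ same labels
              [stop]
                +{data,stop,ok} ‖ &{data,stop,ok}  ✓ same labels
                  [data]
                    Z ‖ Z  ✓
                  [stop]
                    Z ‖ Z  ✓
                  [ok]
                    Z ‖ Z  ✓
              [more]
                ?Str ‖ !Str  ✓
                  end ‖ end  ✓
          [data]
            !Str ‖ ?Str  ✓
              +{stop,more,data} ‖ &{stop,more,data}  ✓ same labels
                [stop]
                  Z ‖ Z  ✓
                [more]
                  end ‖ end  ✓
                [data]
                  end ‖ end  ✓
          [ack]
            !Bool ‖ ?Bool  ✓
              +{err,more,stop} ‖ &{err,more,stop}  ✓ same labels
                [err]
                  end ‖ end  ✓
                [more]
                  end ‖ end  ✓
                [stop]
                  Z ‖ Z  ✓
      [err]
        ?Str ‖ ?Str  ✗ same direction on both sides — not dual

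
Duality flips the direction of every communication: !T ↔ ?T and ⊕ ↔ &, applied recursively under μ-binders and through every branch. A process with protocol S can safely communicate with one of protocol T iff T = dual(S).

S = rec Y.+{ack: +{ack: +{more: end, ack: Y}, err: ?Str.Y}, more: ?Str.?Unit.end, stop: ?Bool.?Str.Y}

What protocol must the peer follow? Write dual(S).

rec Y = rec Y  (rec unchanged)
  +{ack,more,stop} = &{ack,more,stop}  (internal→external)
    [ack]
      +{ack,err} = &{ack,err}  (internal→external)
        [ack]
          +{more,ack} = &{more,ack}  (internal→external)
            [more]
              end self-dual
            [ack]
              Y self-dual
        [err]
          ?Str = !Str
            Y self-dual
    [more]
      ?Str = !Str
        ?Unit = !Unit
          end self-dual
    [stop]
      ?Bool = !Bool
        ?Str = !Str
          Y self-dual

rec Y.&{ack: &{ack: &{more: end, ack: Y}, err: !Str.Y}, more: !Str.!Unit.end, stop: !Bool.!Str.Y}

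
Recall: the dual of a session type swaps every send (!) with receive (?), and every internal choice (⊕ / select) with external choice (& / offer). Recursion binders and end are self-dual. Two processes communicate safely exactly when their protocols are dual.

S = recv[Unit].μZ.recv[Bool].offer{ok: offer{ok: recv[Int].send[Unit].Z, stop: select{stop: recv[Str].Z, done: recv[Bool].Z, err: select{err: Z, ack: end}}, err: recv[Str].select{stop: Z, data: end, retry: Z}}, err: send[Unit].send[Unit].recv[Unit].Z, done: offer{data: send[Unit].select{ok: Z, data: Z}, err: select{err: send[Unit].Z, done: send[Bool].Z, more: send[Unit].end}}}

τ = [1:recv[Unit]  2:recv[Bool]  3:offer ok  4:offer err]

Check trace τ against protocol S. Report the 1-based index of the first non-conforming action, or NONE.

step 1: recv[Unit]  ✓  residual = μZ.…
step 2: recv[Bool]  ✓  residual = offer{ok: offer{ok: recv[Int].send[Unit].μZ.…, stop: select{stop: recv[Str].μZ.…, done: recv[Bool].μZ.…, err: select{err: μZ.…, ack: end}}, err: recv[Str].select{stop: μZ.…, data: end, retry: μZ.…}}, err: send[Unit].send[Unit].recv[Unit].μZ.…, done: offer{data: send[Unit].select{ok: μZ.…, data: μZ.…}, err: select{err: send[Unit].μZ.…, done: send[Bool].μZ.…, more: send[Unit].end}}}
step 3: offer ok  ✓  residual = offer{ok: recv[Int].send[Unit].μZ.…, stop: select{stop: recv[Str].μZ.…, done: recv[Bool].μZ.…, err: select{err: μZ.…, ack: end}}, err: recv[Str].select{stop: μZ.…, data: end, retry: μZ.…}}
step 4: offer err  ✓  residual = recv[Str].select{stop: μZ.…, data: end, retry: μZ.…}
τ conforms to S (length 4)

NONE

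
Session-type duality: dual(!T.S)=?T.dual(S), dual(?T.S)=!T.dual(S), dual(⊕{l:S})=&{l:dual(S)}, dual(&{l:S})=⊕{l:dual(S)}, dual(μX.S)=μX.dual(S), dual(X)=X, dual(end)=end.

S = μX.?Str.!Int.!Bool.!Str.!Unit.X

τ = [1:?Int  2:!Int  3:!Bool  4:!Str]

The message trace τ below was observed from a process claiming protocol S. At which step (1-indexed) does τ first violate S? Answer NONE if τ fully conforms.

1

@1 got ?Int, protocol expects ?Str  ✗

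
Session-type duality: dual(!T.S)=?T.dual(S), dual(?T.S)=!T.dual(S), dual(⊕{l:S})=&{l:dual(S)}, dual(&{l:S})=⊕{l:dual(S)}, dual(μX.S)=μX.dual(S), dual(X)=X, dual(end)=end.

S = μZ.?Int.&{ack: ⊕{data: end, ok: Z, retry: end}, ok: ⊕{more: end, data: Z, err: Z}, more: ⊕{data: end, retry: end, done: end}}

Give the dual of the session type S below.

μZ → μZ  (rec unchanged)
  ?Int → !Int
    &{ack,ok,more} → ⊕{ack,ok,more}  (external→internal)
      case ack:
        ⊕{data,ok,retry} → &{data,ok,retry}  (⊕→&)
          case data:
            end ↦ end
          case ok:
            Z ↦ Z
          case retry:
            end ↦ end
      case ok:
        ⊕{more,data,err} → &{more,data,err}  (⊕→&)
          case more:
            end ↦ end
          case data:
            Z ↦ Z
          case err:
            Z ↦ Z
      case more:
        ⊕{data,retry,done} → &{data,retry,done}  (⊕→&)
          case data:
            end ↦ end
          case retry:
            end ↦ end
          case done:
            end ↦ end

μZ.!Int.⊕{ack: &{data: end, ok: Z, retry: end}, ok: &{more: end, data: Z, err: Z}, more: &{data: end, retry: end, done: end}}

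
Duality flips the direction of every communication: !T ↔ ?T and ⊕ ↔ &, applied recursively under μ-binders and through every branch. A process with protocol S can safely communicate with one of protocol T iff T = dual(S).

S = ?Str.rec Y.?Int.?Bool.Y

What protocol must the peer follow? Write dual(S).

?Str = !Str
  rec Y = rec Y  (binder kept)
    ?Int = !Int
      ?Bool = !Bool
        Y ↦ Y

!Str.rec Y.!Int.!Bool.Y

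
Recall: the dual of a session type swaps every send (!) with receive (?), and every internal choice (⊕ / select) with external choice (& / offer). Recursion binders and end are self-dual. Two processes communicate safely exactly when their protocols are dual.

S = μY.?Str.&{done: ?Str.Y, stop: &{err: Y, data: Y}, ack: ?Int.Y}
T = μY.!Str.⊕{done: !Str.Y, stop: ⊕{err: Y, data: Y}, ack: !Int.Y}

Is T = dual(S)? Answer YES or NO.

YES

μY vs μY  ✓ (μ self-dual)
  ?Str vs !Str  ✓
    &{done,stop,ack} vs ⊕{done,stop,ack}  ✓ same labels
      [done]
        ?Str vs !Str  ✓
          Y vs Y  ✓
      [stop]
        &{err,data} vs ⊕{err,data}  ✓ same labels
          [err]
            Y vs Y  ✓
          [data]
            Y vs Y  ✓
      [ack]
        ?Int vs !Int  ✓
          Y vs Y  ✓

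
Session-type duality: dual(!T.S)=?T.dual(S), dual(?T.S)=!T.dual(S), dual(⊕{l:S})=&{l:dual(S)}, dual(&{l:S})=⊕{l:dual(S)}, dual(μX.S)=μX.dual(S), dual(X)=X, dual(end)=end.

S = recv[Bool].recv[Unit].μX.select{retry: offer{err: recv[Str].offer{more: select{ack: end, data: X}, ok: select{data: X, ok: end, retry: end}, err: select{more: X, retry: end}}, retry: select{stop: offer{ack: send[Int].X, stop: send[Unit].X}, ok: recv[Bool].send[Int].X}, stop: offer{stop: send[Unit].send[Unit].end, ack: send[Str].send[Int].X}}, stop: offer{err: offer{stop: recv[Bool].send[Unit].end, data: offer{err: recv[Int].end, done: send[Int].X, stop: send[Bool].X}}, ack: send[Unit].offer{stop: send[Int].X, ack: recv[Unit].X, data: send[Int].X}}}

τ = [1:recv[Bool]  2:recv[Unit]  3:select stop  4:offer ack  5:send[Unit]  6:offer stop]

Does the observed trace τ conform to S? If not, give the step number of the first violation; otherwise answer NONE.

[1] recv[Bool]  match  state: recv[Unit].μX.…
[2] recv[Unit]  match  state: μX.…
[3] select stop  match  state: offer{err: offer{stop: recv[Bool].send[Unit].end, data: offer{err: recv[Int].end, done: send[Int].μX.…, stop: send[Bool].μX.…}}, ack: send[Unit].offer{stop: send[Int].μX.…, ack: recv[Unit].μX.…, data: send[Int].μX.…}}
[4] offer ack  match  state: send[Unit].offer{stop: send[Int].μX.…, ack: recv[Unit].μX.…, data: send[Int].μX.…}
[5] send[Unit]  match  state: offer{stop: send[Int].μX.…, ack: recv[Unit].μX.…, data: send[Int].μX.…}
[6] offer stop  match  state: send[Int].μX.…
τ conforms to S (length 6)

NONE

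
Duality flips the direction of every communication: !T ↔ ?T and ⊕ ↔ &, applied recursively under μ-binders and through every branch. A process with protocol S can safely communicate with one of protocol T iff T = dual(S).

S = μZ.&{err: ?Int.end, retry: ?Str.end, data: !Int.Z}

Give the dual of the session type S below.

μZ.⊕{err: !Int.end, retry: !Str.end, data: ?Int.Z}

μZ → μZ  (rec unchanged)
  &{err,retry,data} → ⊕{err,retry,data}  (offer→select)
    [err]
      ?Int → !Int
        end ↦ end
    [retry]
      ?Str → !Str
        end ↦ end
    [data]
      !Int → ?Int
        Z ↦ Z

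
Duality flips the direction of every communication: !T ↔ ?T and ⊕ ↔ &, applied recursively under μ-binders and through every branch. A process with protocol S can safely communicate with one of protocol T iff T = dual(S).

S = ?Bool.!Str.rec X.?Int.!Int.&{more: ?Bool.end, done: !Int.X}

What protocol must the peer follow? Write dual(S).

!Bool.?Str.rec X.!Int.?Int.+{more: !Bool.end, done: ?Int.X}

?Bool ↦ !Bool
  !Str ↦ ?Str
    rec X ↦ rec X  (μ self-dual)
      ?Int ↦ !Int
        !Int ↦ ?Int
          &{more,done} ↦ +{more,done}  (offer→select)
            case more:
              ?Bool ↦ !Bool
                end self-dual
            case done:
              !Int ↦ ?Int
                X self-dual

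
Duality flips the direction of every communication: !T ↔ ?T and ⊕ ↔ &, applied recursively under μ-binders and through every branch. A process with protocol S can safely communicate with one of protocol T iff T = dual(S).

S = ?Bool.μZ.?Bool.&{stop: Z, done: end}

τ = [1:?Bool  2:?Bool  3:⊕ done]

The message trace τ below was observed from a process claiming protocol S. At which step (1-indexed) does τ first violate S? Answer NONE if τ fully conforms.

3

@1 ?Bool  ✓  residual = μZ.…
@2 ?Bool  ✓  residual = &{stop: μZ.…, done: end}
@3 got ⊕ done, protocol expects & stop or & done  ✗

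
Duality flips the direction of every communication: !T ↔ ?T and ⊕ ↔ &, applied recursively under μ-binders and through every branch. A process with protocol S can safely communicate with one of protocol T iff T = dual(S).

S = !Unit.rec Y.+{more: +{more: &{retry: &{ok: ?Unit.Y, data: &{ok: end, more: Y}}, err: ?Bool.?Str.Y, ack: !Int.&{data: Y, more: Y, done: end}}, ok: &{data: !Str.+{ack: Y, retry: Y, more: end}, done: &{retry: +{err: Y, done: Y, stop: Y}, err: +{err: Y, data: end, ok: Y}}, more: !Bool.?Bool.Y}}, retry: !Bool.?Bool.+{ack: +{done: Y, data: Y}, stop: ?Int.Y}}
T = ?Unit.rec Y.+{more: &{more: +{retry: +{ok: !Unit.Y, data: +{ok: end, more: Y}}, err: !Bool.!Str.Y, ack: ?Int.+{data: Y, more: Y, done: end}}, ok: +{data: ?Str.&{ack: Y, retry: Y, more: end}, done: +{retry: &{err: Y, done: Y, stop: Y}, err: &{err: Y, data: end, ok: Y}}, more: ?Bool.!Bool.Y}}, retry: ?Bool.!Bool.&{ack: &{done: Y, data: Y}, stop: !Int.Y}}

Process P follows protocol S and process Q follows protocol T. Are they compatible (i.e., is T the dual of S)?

NO

!Unit | ?Unit  ✓
  rec Y | rec Y  ✓ (rec unchanged)
    +{more,retry} | +{more,retry}  ✗ choice polarity not flipped — not dual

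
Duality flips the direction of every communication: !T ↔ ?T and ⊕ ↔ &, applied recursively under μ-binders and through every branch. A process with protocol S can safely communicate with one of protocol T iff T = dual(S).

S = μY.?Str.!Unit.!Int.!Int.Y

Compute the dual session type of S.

μY → μY  (μ self-dual)
  ?Str → !Str
    !Unit → ?Unit
      !Int → ?Int
        !Int → ?Int
          Y self-dual

μY.!Str.?Unit.?Int.?Int.Y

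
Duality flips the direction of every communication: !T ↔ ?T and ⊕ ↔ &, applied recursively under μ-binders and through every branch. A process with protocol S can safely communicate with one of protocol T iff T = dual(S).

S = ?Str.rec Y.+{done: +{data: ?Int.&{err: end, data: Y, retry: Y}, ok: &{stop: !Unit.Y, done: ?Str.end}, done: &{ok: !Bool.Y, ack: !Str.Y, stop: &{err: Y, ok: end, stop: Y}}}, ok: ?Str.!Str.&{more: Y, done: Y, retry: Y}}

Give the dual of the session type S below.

?Str ↦ !Str
  rec Y ↦ rec Y  (rec unchanged)
    +{done,ok} ↦ &{done,ok}  (internal→external)
      • done:
        +{data,ok,done} ↦ &{data,ok,done}  (internal→external)
          • data:
            ?Int ↦ !Int
              &{err,data,retry} ↦ +{err,data,retry}  (offer→select)
                • err:
                  end self-dual
                • data:
                  Y self-dual
                • retry:
                  Y self-dual
          • ok:
            &{stop,done} ↦ +{stop,done}  (offer→select)
              • stop:
                !Unit ↦ ?Unit
                  Y self-dual
              • done:
                ?Str ↦ !Str
                  end self-dual
          • done:
            &{ok,ack,stop} ↦ +{ok,ack,stop}  (offer→select)
              • ok:
                !Bool ↦ ?Bool
                  Y self-dual
              • ack:
                !Str ↦ ?Str
                  Y self-dual
              • stop:
                &{err,ok,stop} ↦ +{err,ok,stop}  (offer→select)
                  • err:
                    Y self-dual
                  • ok:
                    end self-dual
                  • stop:
                    Y self-dual
      • ok:
        ?Str ↦ !Str
          !Str ↦ ?Str
            &{more,done,retry} ↦ +{more,done,retry}  (offer→select)
              • more:
                Y self-dual
              • done:
                Y self-dual
              • retry:
                Y self-dual

!Str.rec Y.&{done: &{data: !Int.+{err: end, data: Y, retry: Y}, ok: +{stop: ?Unit.Y, done: !Str.end}, done: +{ok: ?Bool.Y, ack: ?Str.Y, stop: +{err: Y, ok: end, stop: Y}}}, ok: !Str.?Str.+{more: Y, done: Y, retry: Y}}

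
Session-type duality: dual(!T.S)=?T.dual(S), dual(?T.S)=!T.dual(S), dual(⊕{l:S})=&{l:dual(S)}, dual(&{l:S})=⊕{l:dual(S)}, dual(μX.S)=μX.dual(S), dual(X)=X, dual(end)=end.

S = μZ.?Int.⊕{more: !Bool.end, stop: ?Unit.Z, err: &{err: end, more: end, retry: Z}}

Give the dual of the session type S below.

μZ.!Int.&{more: ?Bool.end, stop: !Unit.Z, err: ⊕{err: end, more: end, retry: Z}}

μZ → μZ  (rec unchanged)
  ?Int → !Int
    ⊕{more,stop,err} → &{more,stop,err}  (select→offer)
      case more:
        !Bool → ?Bool
          dual(end) = end
      case stop:
        ?Unit → !Unit
          dual(Z) = Z
      case err:
        &{err,more,retry} → ⊕{err,more,retry}  (external→internal)
          case err:
            dual(end) = end
          case more:
            dual(end) = end
          case retry:
            dual(Z) = Z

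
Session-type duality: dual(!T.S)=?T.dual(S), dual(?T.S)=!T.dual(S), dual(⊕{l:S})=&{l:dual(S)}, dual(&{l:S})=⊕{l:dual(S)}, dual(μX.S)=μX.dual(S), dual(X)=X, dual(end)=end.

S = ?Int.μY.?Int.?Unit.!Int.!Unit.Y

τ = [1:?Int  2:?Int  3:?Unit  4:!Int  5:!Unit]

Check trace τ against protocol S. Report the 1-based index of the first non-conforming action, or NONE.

[1] ?Int  match  state: μY.…
[2] ?Int  match  state: ?Unit.!Int.!Unit.μY.…
[3] ?Unit  match  state: !Int.!Unit.μY.…
[4] !Int  match  state: !Unit.μY.…
[5] !Unit  match  state: μY.…
all 5 steps conform

NONE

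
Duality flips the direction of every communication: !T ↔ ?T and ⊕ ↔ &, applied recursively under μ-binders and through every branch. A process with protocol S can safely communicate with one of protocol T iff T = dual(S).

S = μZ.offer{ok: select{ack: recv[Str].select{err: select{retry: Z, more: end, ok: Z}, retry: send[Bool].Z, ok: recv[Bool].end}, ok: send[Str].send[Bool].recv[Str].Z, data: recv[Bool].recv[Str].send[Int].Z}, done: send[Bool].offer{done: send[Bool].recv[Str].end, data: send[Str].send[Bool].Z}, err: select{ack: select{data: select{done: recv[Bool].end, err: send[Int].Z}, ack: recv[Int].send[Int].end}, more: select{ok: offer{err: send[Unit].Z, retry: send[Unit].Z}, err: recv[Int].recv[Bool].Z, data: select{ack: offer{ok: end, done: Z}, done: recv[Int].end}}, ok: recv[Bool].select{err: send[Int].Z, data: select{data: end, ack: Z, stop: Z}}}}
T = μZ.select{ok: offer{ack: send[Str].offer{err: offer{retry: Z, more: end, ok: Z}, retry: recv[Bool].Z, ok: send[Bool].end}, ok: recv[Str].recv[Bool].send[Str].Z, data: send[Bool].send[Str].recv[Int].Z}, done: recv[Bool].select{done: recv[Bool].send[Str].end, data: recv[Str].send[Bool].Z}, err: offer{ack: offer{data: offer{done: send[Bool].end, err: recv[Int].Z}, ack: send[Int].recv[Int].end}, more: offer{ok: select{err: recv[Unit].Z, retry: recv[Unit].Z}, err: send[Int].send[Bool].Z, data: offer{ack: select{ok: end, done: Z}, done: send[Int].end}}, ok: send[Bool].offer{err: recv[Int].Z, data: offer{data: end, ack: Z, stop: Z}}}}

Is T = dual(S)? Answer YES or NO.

NO

μZ vs μZ  match (μ self-dual)
  offer{ok,done,err} vs select{ok,done,err}  match labels match
    case ok:
      select{ack,ok,data} vs offer{ack,ok,data}  match labels match
        case ack:
          recv[Str] vs send[Str]  match
            select{err,retry,ok} vs offer{err,retry,ok}  match labels match
              case err:
                select{retry,more,ok} vs offer{retry,more,ok}  match labels match
                  case retry:
                    Z vs Z  match
                  case more:
                    end vs end  match
                  case ok:
                    Z vs Z  match
              case retry:
                send[Bool] vs recv[Bool]  match
                  Z vs Z  match
              case ok:
                recv[Bool] vs send[Bool]  match
                  end vs end  match
        case ok:
          send[Str] vs recv[Str]  match
            send[Bool] vs recv[Bool]  match
              recv[Str] vs send[Str]  match
                Z vs Z  match
        case data:
          recv[Bool] vs send[Bool]  match
            recv[Str] vs send[Str]  match
              send[Int] vs recv[Int]  match
                Z vs Z  match
    case done:
      send[Bool] vs recv[Bool]  match
        offer{done,data} vs select{done,data}  match labels match
          case done:
            send[Bool] vs recv[Bool]  match
              recv[Str] vs send[Str]  match
                end vs end  match
          case data:
            send[Str] vs recv[Str]  match
              send[Bool] vs send[Bool]  ✗ same direction on both sides — not dual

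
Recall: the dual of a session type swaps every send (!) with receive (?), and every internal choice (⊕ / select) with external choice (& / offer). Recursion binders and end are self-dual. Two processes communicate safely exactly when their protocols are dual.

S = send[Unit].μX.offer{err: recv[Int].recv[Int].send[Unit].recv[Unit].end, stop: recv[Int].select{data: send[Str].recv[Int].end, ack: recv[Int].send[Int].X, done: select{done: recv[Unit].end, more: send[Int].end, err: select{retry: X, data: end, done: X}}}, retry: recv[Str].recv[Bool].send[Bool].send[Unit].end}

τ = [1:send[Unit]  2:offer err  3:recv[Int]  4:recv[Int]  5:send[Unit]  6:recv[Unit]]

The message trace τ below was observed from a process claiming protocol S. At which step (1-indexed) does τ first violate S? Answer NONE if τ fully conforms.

@1 send[Unit]  ✓  state: μX.…
@2 offer err  ✓  state: recv[Int].recv[Int].send[Unit].recv[Unit].end
@3 recv[Int]  ✓  state: recv[Int].send[Unit].recv[Unit].end
@4 recv[Int]  ✓  state: send[Unit].recv[Unit].end
@5 send[Unit]  ✓  state: recv[Unit].end
@6 recv[Unit]  ✓  state: end
trace exhausted — no violation

NONE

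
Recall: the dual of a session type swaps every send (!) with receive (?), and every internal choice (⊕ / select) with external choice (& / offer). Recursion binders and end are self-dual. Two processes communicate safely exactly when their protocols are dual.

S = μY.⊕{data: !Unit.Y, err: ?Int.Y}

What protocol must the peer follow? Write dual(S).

μY.&{data: ?Unit.Y, err: !Int.Y}

μY → μY  (μ self-dual)
  ⊕{data,err} → &{data,err}  (internal→external)
    [data]
      !Unit → ?Unit
        dual(Y) = Y
    [err]
      ?Int → !Int
        dual(Y) = Y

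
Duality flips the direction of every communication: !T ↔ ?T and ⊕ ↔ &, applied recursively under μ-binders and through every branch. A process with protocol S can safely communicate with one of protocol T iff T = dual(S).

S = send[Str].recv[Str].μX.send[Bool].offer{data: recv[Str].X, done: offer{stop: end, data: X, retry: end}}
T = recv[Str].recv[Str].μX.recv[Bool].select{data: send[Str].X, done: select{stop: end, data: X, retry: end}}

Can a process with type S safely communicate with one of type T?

NO

send[Str] vs recv[Str]  match
  recv[Str] vs recv[Str]  ✗ same direction on both sides — not dual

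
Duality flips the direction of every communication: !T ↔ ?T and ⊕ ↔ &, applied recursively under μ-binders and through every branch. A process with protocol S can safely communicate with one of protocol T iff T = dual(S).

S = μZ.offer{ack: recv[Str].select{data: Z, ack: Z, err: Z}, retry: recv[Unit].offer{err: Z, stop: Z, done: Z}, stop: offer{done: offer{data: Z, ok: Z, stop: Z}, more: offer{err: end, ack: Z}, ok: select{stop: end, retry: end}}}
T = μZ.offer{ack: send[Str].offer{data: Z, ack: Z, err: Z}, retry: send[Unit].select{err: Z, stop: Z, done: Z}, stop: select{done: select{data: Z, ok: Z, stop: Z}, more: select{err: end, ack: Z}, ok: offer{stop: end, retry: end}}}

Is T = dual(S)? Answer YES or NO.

NO

μZ vs μZ  match (μ self-dual)
  offer{ack,retry,stop} vs offer{ack,retry,stop}  ✗ choice polarity not flipped — not dual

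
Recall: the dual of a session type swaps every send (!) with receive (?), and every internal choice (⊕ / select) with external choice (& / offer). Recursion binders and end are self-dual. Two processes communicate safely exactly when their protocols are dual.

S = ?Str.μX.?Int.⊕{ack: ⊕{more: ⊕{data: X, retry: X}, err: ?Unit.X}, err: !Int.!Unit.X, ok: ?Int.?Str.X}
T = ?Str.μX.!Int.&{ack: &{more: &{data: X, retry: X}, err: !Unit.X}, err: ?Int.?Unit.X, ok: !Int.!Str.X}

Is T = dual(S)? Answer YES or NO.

?Str ‖ ?Str  ✗ same direction on both sides — not dual

NO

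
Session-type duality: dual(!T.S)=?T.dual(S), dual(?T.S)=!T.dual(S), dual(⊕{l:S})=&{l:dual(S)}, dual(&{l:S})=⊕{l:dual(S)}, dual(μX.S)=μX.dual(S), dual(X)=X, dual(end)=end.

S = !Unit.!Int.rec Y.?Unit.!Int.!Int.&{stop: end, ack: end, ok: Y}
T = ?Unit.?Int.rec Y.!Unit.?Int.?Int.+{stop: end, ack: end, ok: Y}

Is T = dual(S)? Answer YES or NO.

!Unit | ?Unit  match
  !Int | ?Int  match
    rec Y | rec Y  match (rec unchanged)
      ?Unit | !Unit  match
        !Int | ?Int  match
          !Int | ?Int  match
            &{stop,ack,ok} | +{stop,ack,ok}  match label sets agree
              case stop:
                end | end  match
              case ack:
                end | end  match
              case ok:
                Y | Y  match

YES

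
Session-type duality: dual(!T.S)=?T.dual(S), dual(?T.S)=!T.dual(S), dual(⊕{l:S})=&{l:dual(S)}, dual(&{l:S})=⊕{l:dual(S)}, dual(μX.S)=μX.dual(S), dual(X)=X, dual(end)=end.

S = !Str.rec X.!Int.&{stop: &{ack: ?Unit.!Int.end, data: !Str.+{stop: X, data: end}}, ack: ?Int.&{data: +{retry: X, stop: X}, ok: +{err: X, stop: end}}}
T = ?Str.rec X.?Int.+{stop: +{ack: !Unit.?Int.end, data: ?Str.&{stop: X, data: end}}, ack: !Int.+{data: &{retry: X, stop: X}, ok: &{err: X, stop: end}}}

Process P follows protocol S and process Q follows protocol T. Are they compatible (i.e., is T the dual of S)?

YES

!Str ‖ ?Str  ✓
  rec X ‖ rec X  ✓ (binder kept)
    !Int ‖ ?Int  ✓
      &{stop,ack} ‖ +{stop,ack}  ✓ label sets agree
        • stop:
          &{ack,data} ‖ +{ack,data}  ✓ label sets agree
            • ack:
              ?Unit ‖ !Unit  ✓
                !Int ‖ ?Int  ✓
                  end ‖ end  ✓
            • data:
              !Str ‖ ?Str  ✓
                +{stop,data} ‖ &{stop,data}  ✓ label sets agree
                  • stop:
                    X ‖ X  ✓
                  • data:
                    end ‖ end  ✓
        • ack:
          ?Int ‖ !Int  ✓
            &{data,ok} ‖ +{data,ok}  ✓ label sets agree
              • data:
                +{retry,stop} ‖ &{retry,stop}  ✓ label sets agree
                  • retry:
                    X ‖ X  ✓
                  • stop:
                    X ‖ X  ✓
              • ok:
                +{err,stop} ‖ &{err,stop}  ✓ label sets agree
                  • err:
                    X ‖ X  ✓
                  • stop:
                    end ‖ end  ✓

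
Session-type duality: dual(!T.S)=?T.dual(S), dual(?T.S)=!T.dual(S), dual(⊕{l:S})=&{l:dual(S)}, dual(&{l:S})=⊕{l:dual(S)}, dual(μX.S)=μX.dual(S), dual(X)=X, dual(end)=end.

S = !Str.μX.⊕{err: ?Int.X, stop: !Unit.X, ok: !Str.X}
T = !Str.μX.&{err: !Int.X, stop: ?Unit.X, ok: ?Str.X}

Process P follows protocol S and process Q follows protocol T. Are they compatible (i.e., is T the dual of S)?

!Str vs !Str  ✗ same direction on both sides — not dual

NO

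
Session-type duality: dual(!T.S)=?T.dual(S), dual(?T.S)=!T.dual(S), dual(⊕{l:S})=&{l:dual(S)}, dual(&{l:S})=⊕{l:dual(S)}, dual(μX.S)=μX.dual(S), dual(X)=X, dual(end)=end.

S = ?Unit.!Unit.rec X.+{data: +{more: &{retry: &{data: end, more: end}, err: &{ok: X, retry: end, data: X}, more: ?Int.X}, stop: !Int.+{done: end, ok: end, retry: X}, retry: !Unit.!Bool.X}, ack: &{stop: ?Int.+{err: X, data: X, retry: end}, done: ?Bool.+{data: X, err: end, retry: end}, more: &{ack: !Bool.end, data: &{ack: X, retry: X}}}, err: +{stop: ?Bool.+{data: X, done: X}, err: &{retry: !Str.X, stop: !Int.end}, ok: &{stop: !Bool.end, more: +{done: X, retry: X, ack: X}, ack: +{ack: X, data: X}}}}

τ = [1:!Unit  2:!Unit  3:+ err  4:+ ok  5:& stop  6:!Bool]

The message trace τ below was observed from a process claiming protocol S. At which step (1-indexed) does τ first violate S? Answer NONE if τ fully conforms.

1

[1] got !Unit, protocol expects ?Unit  ✗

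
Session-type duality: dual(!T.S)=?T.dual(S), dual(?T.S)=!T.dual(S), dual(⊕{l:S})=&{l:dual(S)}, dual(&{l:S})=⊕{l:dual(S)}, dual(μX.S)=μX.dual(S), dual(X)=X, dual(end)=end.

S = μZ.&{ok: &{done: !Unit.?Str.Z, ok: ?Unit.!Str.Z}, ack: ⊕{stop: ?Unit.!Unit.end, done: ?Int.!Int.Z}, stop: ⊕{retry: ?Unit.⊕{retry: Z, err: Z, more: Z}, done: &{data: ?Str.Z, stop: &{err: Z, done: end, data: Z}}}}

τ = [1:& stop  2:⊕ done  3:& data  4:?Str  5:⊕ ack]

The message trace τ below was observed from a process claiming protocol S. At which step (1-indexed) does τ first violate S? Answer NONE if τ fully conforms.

5

[1] & stop  ok  now at ⊕{retry: ?Unit.⊕{retry: μZ.…, err: μZ.…, more: μZ.…}, done: &{data: ?Str.μZ.…, stop: &{err: μZ.…, done: end, data: μZ.…}}}
[2] ⊕ done  ok  now at &{data: ?Str.μZ.…, stop: &{err: μZ.…, done: end, data: μZ.…}}
[3] & data  ok  now at ?Str.μZ.…
[4] ?Str  ok  now at μZ.…
[5] got ⊕ ack, protocol expects & ok or & ack or & stop  ✗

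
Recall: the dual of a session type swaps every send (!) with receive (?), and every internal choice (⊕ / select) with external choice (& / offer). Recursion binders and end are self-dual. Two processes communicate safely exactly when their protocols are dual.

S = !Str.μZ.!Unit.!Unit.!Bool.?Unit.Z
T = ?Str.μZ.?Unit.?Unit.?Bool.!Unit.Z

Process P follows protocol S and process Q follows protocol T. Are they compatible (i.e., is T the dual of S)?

!Str vs ?Str  match
  μZ vs μZ  match (binder kept)
    !Unit vs ?Unit  match
      !Unit vs ?Unit  match
        !Bool vs ?Bool  match
          ?Unit vs !Unit  match
            Z vs Z  match

YES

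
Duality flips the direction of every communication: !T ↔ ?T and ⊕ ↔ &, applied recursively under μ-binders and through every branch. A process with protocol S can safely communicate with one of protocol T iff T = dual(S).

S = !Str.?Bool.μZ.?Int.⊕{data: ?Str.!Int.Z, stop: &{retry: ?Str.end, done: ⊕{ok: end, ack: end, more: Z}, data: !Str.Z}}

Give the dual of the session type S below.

!Str → ?Str
  ?Bool → !Bool
    μZ → μZ  (binder kept)
      ?Int → !Int
        ⊕{data,stop} → &{data,stop}  (internal→external)
          case data:
            ?Str → !Str
              !Int → ?Int
                Z self-dual
          case stop:
            &{retry,done,data} → ⊕{retry,done,data}  (external→internal)
              case retry:
                ?Str → !Str
                  end self-dual
              case done:
                ⊕{ok,ack,more} → &{ok,ack,more}  (internal→external)
                  case ok:
                    end self-dual
                  case ack:
                    end self-dual
                  case more:
                    Z self-dual
              case data:
                !Str → ?Str
                  Z self-dual

?Str.!Bool.μZ.!Int.&{data: !Str.?Int.Z, stop: ⊕{retry: !Str.end, done: &{ok: end, ack: end, more: Z}, data: ?Str.Z}}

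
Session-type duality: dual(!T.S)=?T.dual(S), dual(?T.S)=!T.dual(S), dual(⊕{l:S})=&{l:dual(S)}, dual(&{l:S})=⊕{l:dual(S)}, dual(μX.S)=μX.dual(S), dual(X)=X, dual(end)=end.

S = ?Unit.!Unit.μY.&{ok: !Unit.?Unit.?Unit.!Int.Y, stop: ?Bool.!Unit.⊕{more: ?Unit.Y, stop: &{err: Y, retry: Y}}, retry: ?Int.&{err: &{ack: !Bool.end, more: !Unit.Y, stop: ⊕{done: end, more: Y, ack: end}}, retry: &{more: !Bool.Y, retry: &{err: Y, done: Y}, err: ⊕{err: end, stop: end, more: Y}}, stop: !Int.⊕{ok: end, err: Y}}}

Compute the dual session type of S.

!Unit.?Unit.μY.⊕{ok: ?Unit.!Unit.!Unit.?Int.Y, stop: !Bool.?Unit.&{more: !Unit.Y, stop: ⊕{err: Y, retry: Y}}, retry: !Int.⊕{err: ⊕{ack: ?Bool.end, more: ?Unit.Y, stop: &{done: end, more: Y, ack: end}}, retry: ⊕{more: ?Bool.Y, retry: ⊕{err: Y, done: Y}, err: &{err: end, stop: end, more: Y}}, stop: ?Int.&{ok: end, err: Y}}}

?Unit → !Unit
  !Unit → ?Unit
    μY → μY  (binder kept)
      &{ok,stop,retry} → ⊕{ok,stop,retry}  (offer→select)
        case ok:
          !Unit → ?Unit
            ?Unit → !Unit
              ?Unit → !Unit
                !Int → ?Int
                  Y self-dual
        case stop:
          ?Bool → !Bool
            !Unit → ?Unit
              ⊕{more,stop} → &{more,stop}  (⊕→&)
                case more:
                  ?Unit → !Unit
                    Y self-dual
                case stop:
                  &{err,retry} → ⊕{err,retry}  (offer→select)
                    case err:
                      Y self-dual
                    case retry:
                      Y self-dual
        case retry:
          ?Int → !Int
            &{err,retry,stop} → ⊕{err,retry,stop}  (offer→select)
              case err:
                &{ack,more,stop} → ⊕{ack,more,stop}  (offer→select)
                  case ack:
                    !Bool → ?Bool
                      end self-dual
                  case more:
                    !Unit → ?Unit
                      Y self-dual
                  case stop:
                    ⊕{done,more,ack} → &{done,more,ack}  (⊕→&)
                      case done:
                        end self-dual
                      case more:
                        Y self-dual
                      case ack:
                        end self-dual
              case retry:
                &{more,retry,err} → ⊕{more,retry,err}  (offer→select)
                  case more:
                    !Bool → ?Bool
                      Y self-dual
                  case retry:
                    &{err,done} → ⊕{err,done}  (offer→select)
                      case err:
                        Y self-dual
                      case done:
                        Y self-dual
                  case err:
                    ⊕{err,stop,more} → &{err,stop,more}  (⊕→&)
                      case err:
                        end self-dual
                      case stop:
                        end self-dual
                      case more:
                        Y self-dual
              case stop:
                !Int → ?Int
                  ⊕{ok,err} → &{ok,err}  (⊕→&)
                    case ok:
                      end self-dual
                    case err:
                      Y self-dual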